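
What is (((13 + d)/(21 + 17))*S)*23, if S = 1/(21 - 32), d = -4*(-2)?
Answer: -483/418 ≈ -1.1555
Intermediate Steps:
d = 8
S = -1/11 (S = 1/(-11) = -1/11 ≈ -0.090909)
(((13 + d)/(21 + 17))*S)*23 = (((13 + 8)/(21 + 17))*(-1/11))*23 = ((21/38)*(-1/11))*23 = -21/418*23 = -483/418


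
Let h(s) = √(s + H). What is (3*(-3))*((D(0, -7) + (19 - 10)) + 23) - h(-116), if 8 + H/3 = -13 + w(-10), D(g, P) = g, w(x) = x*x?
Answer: -299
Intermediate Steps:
w(x) = x²
H = 237 (H = -24 + 3*(-13 + (-10)²) = -24 + 3*(-13 + 100) = -24 + 3*87 = -24 + 261 = 237)
h(s) = √(237 + s) (h(s) = √(s + 237) = √(237 + s))
(3*(-3))*((D(0, -7) + (19 - 10)) + 23) - h(-116) = (3*(-3))*((0 + (19 - 10)) + 23) - √(237 - 116) = -9*((0 + 9) + 23) - √121 = -9*(9 + 23) - 1*11 = -9*32 - 11 = -288 - 11 = -299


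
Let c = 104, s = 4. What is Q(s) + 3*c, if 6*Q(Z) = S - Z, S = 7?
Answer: 625/2 ≈ 312.50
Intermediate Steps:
Q(Z) = 7/6 - Z/6 (Q(Z) = (7 - Z)/6 = 7/6 - Z/6)
Q(s) + 3*c = (7/6 - 1/6*4) + 3*104 = (7/6 - 2/3) + 312 = 1/2 + 312 = 625/2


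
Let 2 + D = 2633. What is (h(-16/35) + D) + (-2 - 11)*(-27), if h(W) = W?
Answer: 104354/35 ≈ 2981.5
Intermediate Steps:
D = 2631 (D = -2 + 2633 = 2631)
(h(-16/35) + D) + (-2 - 11)*(-27) = (-16/35 + 2631) + (-2 - 11)*(-27) = (-16*1/35 + 2631) - 13*(-27) = (-16/35 + 2631) + 351 = 92069/35 + 351 = 104354/35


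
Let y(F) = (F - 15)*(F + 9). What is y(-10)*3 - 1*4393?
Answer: -4318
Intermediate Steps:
y(F) = (-15 + F)*(9 + F)
y(-10)*3 - 1*4393 = (-135 + (-10)² - 6*(-10))*3 - 1*4393 = (-135 + 100 + 60)*3 - 4393 = 25*3 - 4393 = 75 - 4393 = -4318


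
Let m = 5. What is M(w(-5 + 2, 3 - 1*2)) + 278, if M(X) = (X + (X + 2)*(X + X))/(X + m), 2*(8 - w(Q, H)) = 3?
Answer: 6628/23 ≈ 288.17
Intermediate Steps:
w(Q, H) = 13/2 (w(Q, H) = 8 - ½*3 = 8 - 3/2 = 13/2)
M(X) = (X + 2*X*(2 + X))/(5 + X) (M(X) = (X + (X + 2)*(X + X))/(X + 5) = (X + (2 + X)*(2*X))/(5 + X) = (X + 2*X*(2 + X))/(5 + X))
M(w(-5 + 2, 3 - 1*2)) + 278 = 13*(5 + 2*(13/2))/(2*(5 + 13/2)) + 278 = 13*(5 + 13)/(2*(23/2)) + 278 = (13/2)*(2/23)*18 + 278 = 234/23 + 278 = 6628/23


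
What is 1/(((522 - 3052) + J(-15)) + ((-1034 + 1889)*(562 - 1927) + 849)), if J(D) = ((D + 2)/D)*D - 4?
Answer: -1/1168773 ≈ -8.5560e-7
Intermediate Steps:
J(D) = -2 + D (J(D) = ((2 + D)/D)*D - 4 = (2 + D) - 4 = -2 + D)
1/(((522 - 3052) + J(-15)) + ((-1034 + 1889)*(562 - 1927) + 849)) = 1/(((522 - 3052) + (-2 - 15)) + ((-1034 + 1889)*(562 - 1927) + 849)) = 1/((-2530 - 17) + (855*(-1365) + 849)) = 1/(-2547 + (-1167075 + 849)) = 1/(-2547 - 1166226) = 1/(-1168773) = -1/1168773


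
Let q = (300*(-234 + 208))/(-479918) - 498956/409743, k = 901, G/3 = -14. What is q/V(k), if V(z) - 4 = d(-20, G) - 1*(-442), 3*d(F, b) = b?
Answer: -7383186569/2654681054499 ≈ -0.0027812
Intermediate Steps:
G = -42 (G = 3*(-14) = -42)
d(F, b) = b/3
V(z) = 432 (V(z) = 4 + ((⅓)*(-42) - 1*(-442)) = 4 + (-14 + 442) = 4 + 428 = 432)
q = -118130985104/98321520537 (q = (300*(-26))*(-1/479918) - 498956*1/409743 = -7800*(-1/479918) - 498956/409743 = 3900/239959 - 498956/409743 = -118130985104/98321520537 ≈ -1.2015)
q/V(k) = -118130985104/98321520537/432 = -118130985104/98321520537*1/432 = -7383186569/2654681054499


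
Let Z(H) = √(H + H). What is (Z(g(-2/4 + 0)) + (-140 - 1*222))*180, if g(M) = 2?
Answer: -64800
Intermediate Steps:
Z(H) = √2*√H (Z(H) = √(2*H) = √2*√H)
(Z(g(-2/4 + 0)) + (-140 - 1*222))*180 = (√2*√2 + (-140 - 1*222))*180 = (2 + (-140 - 222))*180 = (2 - 362)*180 = -360*180 = -64800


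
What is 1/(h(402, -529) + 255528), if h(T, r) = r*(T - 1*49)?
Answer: 1/68791 ≈ 1.4537e-5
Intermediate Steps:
h(T, r) = r*(-49 + T) (h(T, r) = r*(T - 49) = r*(-49 + T))
1/(h(402, -529) + 255528) = 1/(-529*(-49 + 402) + 255528) = 1/(-529*353 + 255528) = 1/(-186737 + 255528) = 1/68791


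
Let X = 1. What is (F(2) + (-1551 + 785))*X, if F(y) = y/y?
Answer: -765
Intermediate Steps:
F(y) = 1
(F(2) + (-1551 + 785))*X = (1 + (-1551 + 785))*1 = (1 - 766)*1 = -765*1 = -765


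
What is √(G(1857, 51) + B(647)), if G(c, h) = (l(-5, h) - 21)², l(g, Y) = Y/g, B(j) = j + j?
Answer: √56686/5 ≈ 47.618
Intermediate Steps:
B(j) = 2*j
G(c, h) = (-21 - h/5)² (G(c, h) = (h/(-5) - 21)² = (h*(-⅕) - 21)² = (-h/5 - 21)² = (-21 - h/5)²)
√(G(1857, 51) + B(647)) = √((105 + 51)²/25 + 2*647) = √((1/25)*156² + 1294) = √((1/25)*24336 + 1294) = √(24336/25 + 1294) = √(56686/25) = √56686/5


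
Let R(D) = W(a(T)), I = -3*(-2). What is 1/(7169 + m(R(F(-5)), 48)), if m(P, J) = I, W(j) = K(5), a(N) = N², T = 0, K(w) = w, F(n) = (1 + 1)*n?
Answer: 1/7175 ≈ 0.00013937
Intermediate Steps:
F(n) = 2*n
W(j) = 5
I = 6
R(D) = 5
m(P, J) = 6
1/(7169 + m(R(F(-5)), 48)) = 1/(7169 + 6) = 1/7175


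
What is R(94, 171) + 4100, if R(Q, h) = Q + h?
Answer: 4365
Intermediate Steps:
R(94, 171) + 4100 = (94 + 171) + 4100 = 265 + 4100 = 4365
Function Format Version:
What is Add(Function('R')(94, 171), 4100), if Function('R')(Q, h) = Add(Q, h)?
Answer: 4365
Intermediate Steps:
Add(Function('R')(94, 171), 4100) = Add(Add(94, 171), 4100) = Add(265, 4100) = 4365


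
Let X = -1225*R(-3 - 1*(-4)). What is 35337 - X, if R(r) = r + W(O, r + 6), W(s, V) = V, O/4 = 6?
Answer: 45137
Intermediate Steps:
O = 24 (O = 4*6 = 24)
R(r) = 6 + 2*r (R(r) = r + (r + 6) = r + (6 + r) = 6 + 2*r)
X = -9800 (X = -1225*(6 + 2*(-3 - 1*(-4))) = -1225*(6 + 2*(-3 + 4)) = -1225*(6 + 2*1) = -1225*(6 + 2) = -1225*8 = -9800)
35337 - X = 35337 - 1*(-9800) = 35337 + 9800 = 45137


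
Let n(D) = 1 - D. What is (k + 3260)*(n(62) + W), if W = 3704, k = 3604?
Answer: 25005552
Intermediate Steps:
(k + 3260)*(n(62) + W) = (3604 + 3260)*((1 - 1*62) + 3704) = 6864*((1 - 62) + 3704) = 6864*(-61 + 3704) = 6864*3643 = 25005552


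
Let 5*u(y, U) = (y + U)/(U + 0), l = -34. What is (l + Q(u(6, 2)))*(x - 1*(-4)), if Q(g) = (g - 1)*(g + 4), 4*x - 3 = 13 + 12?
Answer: -9614/25 ≈ -384.56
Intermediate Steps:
x = 7 (x = 3/4 + (13 + 12)/4 = 3/4 + (1/4)*25 = 3/4 + 25/4 = 7)
u(y, U) = (U + y)/(5*U) (u(y, U) = ((y + U)/(U + 0))/5 = ((U + y)/U)/5 = (U + y)/(5*U))
Q(g) = (-1 + g)*(4 + g)
(l + Q(u(6, 2)))*(x - 1*(-4)) = (-34 + (-4 + ((1/5)*(2 + 6)/2)**2 + 3*((1/5)*(2 + 6)/2)))*(7 - 1*(-4)) = (-34 + (-4 + ((1/5)*(1/2)*8)**2 + 3*((1/5)*(1/2)*8)))*(7 + 4) = (-34 + (-4 + (4/5)**2 + 3*(4/5)))*11 = (-34 + (-4 + 16/25 + 12/5))*11 = (-34 - 24/25)*11 = -874/25*11 = -9614/25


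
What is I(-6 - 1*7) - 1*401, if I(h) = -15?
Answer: -416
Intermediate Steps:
I(-6 - 1*7) - 1*401 = -15 - 1*401 = -15 - 401 = -416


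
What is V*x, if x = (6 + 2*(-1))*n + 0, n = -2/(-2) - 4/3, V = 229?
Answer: -916/3 ≈ -305.33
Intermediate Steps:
n = -⅓ (n = -2*(-½) - 4*⅓ = 1 - 4/3 = -⅓ ≈ -0.33333)
x = -4/3 (x = (6 + 2*(-1))*(-⅓) + 0 = (6 - 2)*(-⅓) + 0 = 4*(-⅓) + 0 = -4/3 + 0 = -4/3 ≈ -1.3333)
V*x = 229*(-4/3) = -916/3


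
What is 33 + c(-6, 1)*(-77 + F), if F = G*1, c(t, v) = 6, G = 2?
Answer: -417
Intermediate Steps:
F = 2 (F = 2*1 = 2)
33 + c(-6, 1)*(-77 + F) = 33 + 6*(-77 + 2) = 33 + 6*(-75) = 33 - 450 = -417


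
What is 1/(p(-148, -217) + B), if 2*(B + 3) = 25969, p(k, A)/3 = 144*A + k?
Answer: -2/162413 ≈ -1.2314e-5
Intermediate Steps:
p(k, A) = 3*k + 432*A (p(k, A) = 3*(144*A + k) = 3*(k + 144*A) = 3*k + 432*A)
B = 25963/2 (B = -3 + (1/2)*25969 = -3 + 25969/2 = 25963/2 ≈ 12982.)
1/(p(-148, -217) + B) = 1/((3*(-148) + 432*(-217)) + 25963/2) = 1/((-444 - 93744) + 25963/2) = 1/(-94188 + 25963/2) = 1/(-162413/2) = -2/162413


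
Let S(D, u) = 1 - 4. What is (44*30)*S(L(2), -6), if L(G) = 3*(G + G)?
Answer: -3960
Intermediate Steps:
L(G) = 6*G (L(G) = 3*(2*G) = 6*G)
S(D, u) = -3
(44*30)*S(L(2), -6) = (44*30)*(-3) = 1320*(-3) = -3960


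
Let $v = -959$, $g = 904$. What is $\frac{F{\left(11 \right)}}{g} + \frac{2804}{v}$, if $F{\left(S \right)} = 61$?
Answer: $- \frac{2476317}{866936} \approx -2.8564$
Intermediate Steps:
$\frac{F{\left(11 \right)}}{g} + \frac{2804}{v} = \frac{61}{904} + \frac{2804}{-959} = 61 \cdot \frac{1}{904} + 2804 \left(- \frac{1}{959}\right) = \frac{61}{904} - \frac{2804}{959} = - \frac{2476317}{866936}$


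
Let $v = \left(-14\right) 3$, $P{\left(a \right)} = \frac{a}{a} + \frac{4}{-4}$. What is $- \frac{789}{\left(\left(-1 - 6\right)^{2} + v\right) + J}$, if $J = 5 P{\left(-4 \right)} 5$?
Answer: $- \frac{789}{7} \approx -112.71$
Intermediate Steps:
$P{\left(a \right)} = 0$ ($P{\left(a \right)} = 1 + 4 \left(- \frac{1}{4}\right) = 1 - 1 = 0$)
$J = 0$ ($J = 5 \cdot 0 \cdot 5 = 0 \cdot 5 = 0$)
$v = -42$
$- \frac{789}{\left(\left(-1 - 6\right)^{2} + v\right) + J} = - \frac{789}{\left(\left(-1 - 6\right)^{2} - 42\right) + 0} = - \frac{789}{\left(\left(-7\right)^{2} - 42\right) + 0} = - \frac{789}{\left(49 - 42\right) + 0} = - \frac{789}{7 + 0} = - \frac{789}{7}$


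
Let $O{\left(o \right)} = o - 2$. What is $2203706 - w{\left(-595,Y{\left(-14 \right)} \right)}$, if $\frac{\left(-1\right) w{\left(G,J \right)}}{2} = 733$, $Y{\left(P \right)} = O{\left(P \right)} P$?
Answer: $2205172$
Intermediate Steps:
$O{\left(o \right)} = -2 + o$
$Y{\left(P \right)} = P \left(-2 + P\right)$ ($Y{\left(P \right)} = \left(-2 + P\right) P = P \left(-2 + P\right)$)
$w{\left(G,J \right)} = -1466$ ($w{\left(G,J \right)} = \left(-2\right) 733 = -1466$)
$2203706 - w{\left(-595,Y{\left(-14 \right)} \right)} = 2203706 - -1466 = 2203706 + 1466 = 2205172$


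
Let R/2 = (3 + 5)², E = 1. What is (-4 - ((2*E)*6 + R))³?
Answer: -2985984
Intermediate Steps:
R = 128 (R = 2*(3 + 5)² = 2*8² = 2*64 = 128)
(-4 - ((2*E)*6 + R))³ = (-4 - ((2*1)*6 + 128))³ = (-4 - (2*6 + 128))³ = (-4 - (12 + 128))³ = (-4 - 1*140)³ = (-4 - 140)³ = (-144)³ = -2985984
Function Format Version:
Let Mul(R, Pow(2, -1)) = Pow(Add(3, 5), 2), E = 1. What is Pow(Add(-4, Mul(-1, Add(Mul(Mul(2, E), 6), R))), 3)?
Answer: -2985984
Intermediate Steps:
R = 128 (R = Mul(2, Pow(Add(3, 5), 2)) = Mul(2, Pow(8, 2)) = Mul(2, 64) = 128)
Pow(Add(-4, Mul(-1, Add(Mul(Mul(2, E), 6), R))), 3) = Pow(Add(-4, Mul(-1, Add(Mul(Mul(2, 1), 6), 128))), 3) = Pow(Add(-4, Mul(-1, Add(Mul(2, 6), 128))), 3) = Pow(Add(-4, Mul(-1, Add(12, 128))), 3) = Pow(Add(-4, Mul(-1, 140)), 3) = Pow(Add(-4, -140), 3) = Pow(-144, 3) = -2985984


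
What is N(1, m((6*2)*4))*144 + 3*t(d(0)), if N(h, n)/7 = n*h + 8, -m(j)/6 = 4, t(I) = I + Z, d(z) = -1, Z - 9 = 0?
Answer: -16104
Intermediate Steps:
Z = 9 (Z = 9 + 0 = 9)
t(I) = 9 + I (t(I) = I + 9 = 9 + I)
m(j) = -24 (m(j) = -6*4 = -24)
N(h, n) = 56 + 7*h*n (N(h, n) = 7*(n*h + 8) = 7*(h*n + 8) = 7*(8 + h*n) = 56 + 7*h*n)
N(1, m((6*2)*4))*144 + 3*t(d(0)) = (56 + 7*1*(-24))*144 + 3*(9 - 1) = (56 - 168)*144 + 3*8 = -112*144 + 24 = -16128 + 24 = -16104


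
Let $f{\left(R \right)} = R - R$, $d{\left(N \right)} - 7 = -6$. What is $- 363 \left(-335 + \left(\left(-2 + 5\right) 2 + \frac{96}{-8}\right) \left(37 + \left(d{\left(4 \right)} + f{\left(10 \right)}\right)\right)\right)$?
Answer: $204369$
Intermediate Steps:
$d{\left(N \right)} = 1$ ($d{\left(N \right)} = 7 - 6 = 1$)
$f{\left(R \right)} = 0$
$- 363 \left(-335 + \left(\left(-2 + 5\right) 2 + \frac{96}{-8}\right) \left(37 + \left(d{\left(4 \right)} + f{\left(10 \right)}\right)\right)\right) = - 363 \left(-335 + \left(\left(-2 + 5\right) 2 + \frac{96}{-8}\right) \left(37 + \left(1 + 0\right)\right)\right) = - 363 \left(-335 + \left(3 \cdot 2 + 96 \left(- \frac{1}{8}\right)\right) \left(37 + 1\right)\right) = - 363 \left(-335 + \left(6 - 12\right) 38\right) = - 363 \left(-335 - 228\right) = \left(-363\right) \left(-563\right) = 204369$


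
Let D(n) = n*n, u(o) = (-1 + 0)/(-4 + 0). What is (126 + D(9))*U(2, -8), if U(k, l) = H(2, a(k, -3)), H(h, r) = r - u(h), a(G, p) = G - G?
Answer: -207/4 ≈ -51.750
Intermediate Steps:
u(o) = 1/4 (u(o) = -1/(-4) = -1*(-1/4) = 1/4)
a(G, p) = 0
D(n) = n**2
H(h, r) = -1/4 + r (H(h, r) = r - 1*1/4 = r - 1/4 = -1/4 + r)
U(k, l) = -1/4 (U(k, l) = -1/4 + 0 = -1/4)
(126 + D(9))*U(2, -8) = (126 + 9**2)*(-1/4) = (126 + 81)*(-1/4) = 207*(-1/4) = -207/4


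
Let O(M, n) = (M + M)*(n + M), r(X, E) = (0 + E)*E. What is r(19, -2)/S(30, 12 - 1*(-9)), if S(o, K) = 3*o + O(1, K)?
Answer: 2/67 ≈ 0.029851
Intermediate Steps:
r(X, E) = E² (r(X, E) = E*E = E²)
O(M, n) = 2*M*(M + n) (O(M, n) = (2*M)*(M + n) = 2*M*(M + n))
S(o, K) = 2 + 2*K + 3*o (S(o, K) = 3*o + 2*1*(1 + K) = 3*o + (2 + 2*K) = 2 + 2*K + 3*o)
r(19, -2)/S(30, 12 - 1*(-9)) = (-2)²/(2 + 2*(12 - 1*(-9)) + 3*30) = 4/(2 + 2*(12 + 9) + 90) = 4/(2 + 2*21 + 90) = 4/(2 + 42 + 90) = 4/134 = 4*(1/134) = 2/67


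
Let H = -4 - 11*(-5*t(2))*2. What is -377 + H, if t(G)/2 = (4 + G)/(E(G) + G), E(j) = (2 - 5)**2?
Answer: -261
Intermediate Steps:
E(j) = 9 (E(j) = (-3)**2 = 9)
t(G) = 2*(4 + G)/(9 + G) (t(G) = 2*((4 + G)/(9 + G)) = 2*(4 + G)/(9 + G))
H = 116 (H = -4 - 11*(-10*(4 + 2)/(9 + 2))*2 = -4 - 11*(-10*6/11)*2 = -4 - 11*(-5*12/11)*2 = -4 - (-60)*2 = -4 - 11*(-120/11) = -4 + 120 = 116)
-377 + H = -377 + 116 = -261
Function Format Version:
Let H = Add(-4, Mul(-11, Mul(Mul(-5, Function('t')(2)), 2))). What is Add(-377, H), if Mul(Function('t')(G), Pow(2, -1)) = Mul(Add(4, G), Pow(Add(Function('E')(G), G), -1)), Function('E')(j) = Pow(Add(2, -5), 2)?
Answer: -261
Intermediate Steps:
Function('E')(j) = 9 (Function('E')(j) = Pow(-3, 2) = 9)
Function('t')(G) = Mul(2, Pow(Add(9, G), -1), Add(4, G)) (Function('t')(G) = Mul(2, Mul(Add(4, G), Pow(Add(9, G), -1))) = Mul(2, Mul(Pow(Add(9, G), -1), Add(4, G))) = Mul(2, Pow(Add(9, G), -1), Add(4, G)))
H = 116 (H = Add(-4, Mul(-11, Mul(Mul(-5, Mul(2, Pow(Add(9, 2), -1), Add(4, 2))), 2))) = Add(-4, Mul(-11, Mul(Mul(-5, Mul(2, Pow(11, -1), 6)), 2))) = Add(-4, Mul(-11, Mul(Mul(-5, Mul(2, Rational(1, 11), 6)), 2))) = Add(-4, Mul(-11, Mul(Mul(-5, Rational(12, 11)), 2))) = Add(-4, Mul(-11, Mul(Rational(-60, 11), 2))) = Add(-4, Mul(-11, Rational(-120, 11))) = Add(-4, 120) = 116)
Add(-377, H) = Add(-377, 116) = -261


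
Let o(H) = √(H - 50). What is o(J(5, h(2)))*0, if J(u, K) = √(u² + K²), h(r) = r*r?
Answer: 0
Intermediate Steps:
h(r) = r²
J(u, K) = √(K² + u²)
o(H) = √(-50 + H)
o(J(5, h(2)))*0 = √(-50 + √((2²)² + 5²))*0 = √(-50 + √(4² + 25))*0 = √(-50 + √(16 + 25))*0 = √(-50 + √41)*0 = 0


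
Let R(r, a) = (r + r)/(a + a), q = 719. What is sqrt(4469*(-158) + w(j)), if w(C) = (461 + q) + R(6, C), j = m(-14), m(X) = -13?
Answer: 2*I*sqrt(29782974)/13 ≈ 839.6*I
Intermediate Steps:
j = -13
R(r, a) = r/a (R(r, a) = (2*r)/((2*a)) = (2*r)*(1/(2*a)) = r/a)
w(C) = 1180 + 6/C (w(C) = (461 + 719) + 6/C = 1180 + 6/C)
sqrt(4469*(-158) + w(j)) = sqrt(4469*(-158) + (1180 + 6/(-13))) = sqrt(-706102 + (1180 + 6*(-1/13))) = sqrt(-706102 + (1180 - 6/13)) = sqrt(-706102 + 15334/13) = sqrt(-9163992/13) = 2*I*sqrt(29782974)/13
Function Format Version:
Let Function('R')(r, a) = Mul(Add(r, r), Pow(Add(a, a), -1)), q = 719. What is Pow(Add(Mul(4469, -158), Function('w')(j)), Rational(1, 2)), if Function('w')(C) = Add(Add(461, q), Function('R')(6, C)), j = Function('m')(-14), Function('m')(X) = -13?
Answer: Mul(Rational(2, 13), I, Pow(29782974, Rational(1, 2))) ≈ Mul(839.60, I)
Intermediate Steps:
j = -13
Function('R')(r, a) = Mul(r, Pow(a, -1)) (Function('R')(r, a) = Mul(Mul(2, r), Pow(Mul(2, a), -1)) = Mul(Mul(2, r), Mul(Rational(1, 2), Pow(a, -1))) = Mul(r, Pow(a, -1)))
Function('w')(C) = Add(1180, Mul(6, Pow(C, -1))) (Function('w')(C) = Add(Add(461, 719), Mul(6, Pow(C, -1))) = Add(1180, Mul(6, Pow(C, -1))))
Pow(Add(Mul(4469, -158), Function('w')(j)), Rational(1, 2)) = Pow(Add(Mul(4469, -158), Add(1180, Mul(6, Pow(-13, -1)))), Rational(1, 2)) = Pow(Add(-706102, Add(1180, Mul(6, Rational(-1, 13)))), Rational(1, 2)) = Pow(Add(-706102, Add(1180, Rational(-6, 13))), Rational(1, 2)) = Pow(Add(-706102, Rational(15334, 13)), Rational(1, 2)) = Pow(Rational(-9163992, 13), Rational(1, 2)) = Mul(Rational(2, 13), I, Pow(29782974, Rational(1, 2)))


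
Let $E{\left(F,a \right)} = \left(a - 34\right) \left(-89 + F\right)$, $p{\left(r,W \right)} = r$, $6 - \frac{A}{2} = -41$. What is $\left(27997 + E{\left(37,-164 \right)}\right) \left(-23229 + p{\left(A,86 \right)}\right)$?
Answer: $-885908555$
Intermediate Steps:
$A = 94$ ($A = 12 - -82 = 12 + 82 = 94$)
$E{\left(F,a \right)} = \left(-89 + F\right) \left(-34 + a\right)$ ($E{\left(F,a \right)} = \left(-34 + a\right) \left(-89 + F\right) = \left(-89 + F\right) \left(-34 + a\right)$)
$\left(27997 + E{\left(37,-164 \right)}\right) \left(-23229 + p{\left(A,86 \right)}\right) = \left(27997 + \left(3026 - -14596 - 1258 + 37 \left(-164\right)\right)\right) \left(-23229 + 94\right) = \left(27997 + \left(3026 + 14596 - 1258 - 6068\right)\right) \left(-23135\right) = \left(27997 + 10296\right) \left(-23135\right) = 38293 \left(-23135\right) = -885908555$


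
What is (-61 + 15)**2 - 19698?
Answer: -17582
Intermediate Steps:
(-61 + 15)**2 - 19698 = (-46)**2 - 19698 = 2116 - 19698 = -17582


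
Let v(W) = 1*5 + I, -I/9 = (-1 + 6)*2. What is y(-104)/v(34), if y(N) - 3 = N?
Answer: 101/85 ≈ 1.1882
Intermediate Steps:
y(N) = 3 + N
I = -90 (I = -9*(-1 + 6)*2 = -45*2 = -9*10 = -90)
v(W) = -85 (v(W) = 1*5 - 90 = 5 - 90 = -85)
y(-104)/v(34) = (3 - 104)/(-85) = -101*(-1/85) = 101/85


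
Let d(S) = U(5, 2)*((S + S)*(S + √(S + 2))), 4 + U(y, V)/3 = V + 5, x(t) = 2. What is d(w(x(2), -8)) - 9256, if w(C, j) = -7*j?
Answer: 47192 + 1008*√58 ≈ 54869.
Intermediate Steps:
U(y, V) = 3 + 3*V (U(y, V) = -12 + 3*(V + 5) = -12 + 3*(5 + V) = -12 + (15 + 3*V) = 3 + 3*V)
d(S) = 18*S*(S + √(2 + S)) (d(S) = (3 + 3*2)*((S + S)*(S + √(S + 2))) = (3 + 6)*((2*S)*(S + √(2 + S))) = 9*(2*S*(S + √(2 + S))) = 18*S*(S + √(2 + S)))
d(w(x(2), -8)) - 9256 = 18*(-7*(-8))*(-7*(-8) + √(2 - 7*(-8))) - 9256 = 18*56*(56 + √(2 + 56)) - 9256 = 18*56*(56 + √58) - 9256 = (56448 + 1008*√58) - 9256 = 47192 + 1008*√58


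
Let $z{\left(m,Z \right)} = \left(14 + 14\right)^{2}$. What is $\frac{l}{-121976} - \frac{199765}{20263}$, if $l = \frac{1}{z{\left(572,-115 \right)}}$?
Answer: $- \frac{19103363962023}{1937734155392} \approx -9.8586$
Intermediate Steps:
$z{\left(m,Z \right)} = 784$ ($z{\left(m,Z \right)} = 28^{2} = 784$)
$l = \frac{1}{784} \approx 0.0012755$
$\frac{l}{-121976} - \frac{199765}{20263} = \frac{1}{784 \left(-121976\right)} - \frac{199765}{20263} = \frac{1}{784} \left(- \frac{1}{121976}\right) - \frac{199765}{20263} = - \frac{1}{95629184} - \frac{199765}{20263} = - \frac{19103363962023}{1937734155392}$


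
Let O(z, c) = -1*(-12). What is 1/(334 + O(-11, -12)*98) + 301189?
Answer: 454795391/1510 ≈ 3.0119e+5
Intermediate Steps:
O(z, c) = 12
1/(334 + O(-11, -12)*98) + 301189 = 1/(334 + 12*98) + 301189 = 1/(334 + 1176) + 301189 = 1/1510 + 301189 = 454795391/1510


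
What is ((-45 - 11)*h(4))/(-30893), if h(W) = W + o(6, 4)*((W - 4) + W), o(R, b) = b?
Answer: 1120/30893 ≈ 0.036254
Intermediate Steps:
h(W) = -16 + 9*W (h(W) = W + 4*((W - 4) + W) = W + 4*((-4 + W) + W) = W + 4*(-4 + 2*W) = W + (-16 + 8*W) = -16 + 9*W)
((-45 - 11)*h(4))/(-30893) = ((-45 - 11)*(-16 + 9*4))/(-30893) = -56*(-16 + 36)*(-1/30893) = -56*20*(-1/30893) = -1120*(-1/30893) = 1120/30893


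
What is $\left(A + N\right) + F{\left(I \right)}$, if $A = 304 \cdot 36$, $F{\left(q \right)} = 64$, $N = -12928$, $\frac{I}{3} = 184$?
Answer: $-1920$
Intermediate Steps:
$I = 552$ ($I = 3 \cdot 184 = 552$)
$A = 10944$
$\left(A + N\right) + F{\left(I \right)} = \left(10944 - 12928\right) + 64 = -1984 + 64 = -1920$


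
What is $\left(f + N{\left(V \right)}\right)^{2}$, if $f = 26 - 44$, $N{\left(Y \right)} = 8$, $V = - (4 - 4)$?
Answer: $100$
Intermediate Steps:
$V = 0$ ($V = \left(-1\right) 0 = 0$)
$f = -18$
$\left(f + N{\left(V \right)}\right)^{2} = \left(-18 + 8\right)^{2} = \left(-10\right)^{2} = 100$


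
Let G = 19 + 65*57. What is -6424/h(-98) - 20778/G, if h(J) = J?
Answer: 111667/1862 ≈ 59.972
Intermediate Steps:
G = 3724 (G = 19 + 3705 = 3724)
-6424/h(-98) - 20778/G = -6424/(-98) - 20778/3724 = -6424*(-1/98) - 20778*1/3724 = 3212/49 - 10389/1862 = 111667/1862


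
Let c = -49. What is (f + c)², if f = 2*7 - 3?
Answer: 1444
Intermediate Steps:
f = 11 (f = 14 - 3 = 11)
(f + c)² = (11 - 49)² = (-38)² = 1444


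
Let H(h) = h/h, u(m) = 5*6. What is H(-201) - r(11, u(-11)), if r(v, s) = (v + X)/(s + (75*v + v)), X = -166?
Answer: 1021/866 ≈ 1.1790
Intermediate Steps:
u(m) = 30
r(v, s) = (-166 + v)/(s + 76*v) (r(v, s) = (v - 166)/(s + (75*v + v)) = (-166 + v)/(s + 76*v))
H(h) = 1
H(-201) - r(11, u(-11)) = 1 - (-166 + 11)/(30 + 76*11) = 1 - (-155)/(30 + 836) = 1 - (-155)/866 = 1 - 1*(-155/866) = 1 + 155/866 = 1021/866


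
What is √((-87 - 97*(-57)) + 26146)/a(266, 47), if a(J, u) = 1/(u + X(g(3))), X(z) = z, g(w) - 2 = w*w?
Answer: 116*√7897 ≈ 10308.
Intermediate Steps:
g(w) = 2 + w² (g(w) = 2 + w*w = 2 + w²)
a(J, u) = 1/(11 + u) (a(J, u) = 1/(u + (2 + 3²)) = 1/(u + (2 + 9)) = 1/(u + 11) = 1/(11 + u))
√((-87 - 97*(-57)) + 26146)/a(266, 47) = √((-87 - 97*(-57)) + 26146)/(1/(11 + 47)) = √((-87 + 5529) + 26146)/(1/58) = √(5442 + 26146)/(1/58) = √31588*58 = (2*√7897)*58 = 116*√7897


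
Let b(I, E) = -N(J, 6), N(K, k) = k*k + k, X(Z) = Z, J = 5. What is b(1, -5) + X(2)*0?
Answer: -42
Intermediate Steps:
N(K, k) = k + k**2 (N(K, k) = k**2 + k = k + k**2)
b(I, E) = -42 (b(I, E) = -6*(1 + 6) = -6*7 = -1*42 = -42)
b(1, -5) + X(2)*0 = -42 + 2*0 = -42 + 0 = -42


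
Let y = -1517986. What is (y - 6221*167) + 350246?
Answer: -2206647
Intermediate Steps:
(y - 6221*167) + 350246 = (-1517986 - 6221*167) + 350246 = (-1517986 - 1038907) + 350246 = -2556893 + 350246 = -2206647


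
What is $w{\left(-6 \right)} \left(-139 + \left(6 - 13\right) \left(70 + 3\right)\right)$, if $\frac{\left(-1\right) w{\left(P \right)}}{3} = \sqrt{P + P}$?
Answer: $3900 i \sqrt{3} \approx 6755.0 i$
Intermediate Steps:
$w{\left(P \right)} = - 3 \sqrt{2} \sqrt{P}$ ($w{\left(P \right)} = - 3 \sqrt{P + P} = - 3 \sqrt{2 P} = - 3 \sqrt{2} \sqrt{P}$)
$w{\left(-6 \right)} \left(-139 + \left(6 - 13\right) \left(70 + 3\right)\right) = - 3 \sqrt{2} \sqrt{-6} \left(-139 + \left(6 - 13\right) \left(70 + 3\right)\right) = - 3 \sqrt{2} i \sqrt{6} \left(-139 - 511\right) = - 6 i \sqrt{3} \left(-139 - 511\right) = - 6 i \sqrt{3} \left(-650\right) = 3900 i \sqrt{3}$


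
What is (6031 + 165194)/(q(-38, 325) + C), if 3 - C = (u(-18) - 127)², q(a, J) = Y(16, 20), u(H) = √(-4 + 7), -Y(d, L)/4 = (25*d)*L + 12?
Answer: -2749702275/773609927 - 14497050*√3/773609927 ≈ -3.5868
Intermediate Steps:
Y(d, L) = -48 - 100*L*d (Y(d, L) = -4*((25*d)*L + 12) = -4*(25*L*d + 12) = -4*(12 + 25*L*d) = -48 - 100*L*d)
u(H) = √3
q(a, J) = -32048 (q(a, J) = -48 - 100*20*16 = -48 - 32000 = -32048)
C = 3 - (-127 + √3)² (C = 3 - (√3 - 127)² = 3 - (-127 + √3)² ≈ -15689.)
(6031 + 165194)/(q(-38, 325) + C) = (6031 + 165194)/(-32048 + (-16129 + 254*√3)) = 171225/(-48177 + 254*√3)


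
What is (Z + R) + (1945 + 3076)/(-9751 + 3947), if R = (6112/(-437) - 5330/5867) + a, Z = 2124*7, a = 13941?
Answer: 428465115593329/14880753716 ≈ 28793.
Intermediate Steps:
Z = 14868
R = 35704848825/2563879 (R = (6112/(-437) - 5330/5867) + 13941 = (6112*(-1/437) - 5330*1/5867) + 13941 = (-6112/437 - 5330/5867) + 13941 = -38188314/2563879 + 13941 = 35704848825/2563879 ≈ 13926.)
(Z + R) + (1945 + 3076)/(-9751 + 3947) = (14868 + 35704848825/2563879) + (1945 + 3076)/(-9751 + 3947) = 73824601797/2563879 + 5021/(-5804) = 73824601797/2563879 + 5021*(-1/5804) = 73824601797/2563879 - 5021/5804 = 428465115593329/14880753716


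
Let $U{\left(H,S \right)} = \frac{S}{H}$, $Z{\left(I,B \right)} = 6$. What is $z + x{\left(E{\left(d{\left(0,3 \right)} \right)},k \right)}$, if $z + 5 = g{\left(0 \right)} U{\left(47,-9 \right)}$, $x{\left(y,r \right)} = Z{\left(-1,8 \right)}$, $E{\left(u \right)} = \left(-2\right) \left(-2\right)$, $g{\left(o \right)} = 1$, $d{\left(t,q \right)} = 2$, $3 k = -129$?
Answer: $\frac{38}{47} \approx 0.80851$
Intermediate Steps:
$k = -43$ ($k = \frac{1}{3} \left(-129\right) = -43$)
$E{\left(u \right)} = 4$
$x{\left(y,r \right)} = 6$
$z = - \frac{244}{47}$ ($z = -5 + 1 \left(- \frac{9}{47}\right) = -5 - \frac{9}{47} = - \frac{244}{47} \approx -5.1915$)
$z + x{\left(E{\left(d{\left(0,3 \right)} \right)},k \right)} = - \frac{244}{47} + 6 = \frac{38}{47}$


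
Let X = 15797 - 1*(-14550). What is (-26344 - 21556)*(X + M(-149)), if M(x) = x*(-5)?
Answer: -1489306800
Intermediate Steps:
X = 30347 (X = 15797 + 14550 = 30347)
M(x) = -5*x
(-26344 - 21556)*(X + M(-149)) = (-26344 - 21556)*(30347 - 5*(-149)) = -47900*(30347 + 745) = -47900*31092 = -1489306800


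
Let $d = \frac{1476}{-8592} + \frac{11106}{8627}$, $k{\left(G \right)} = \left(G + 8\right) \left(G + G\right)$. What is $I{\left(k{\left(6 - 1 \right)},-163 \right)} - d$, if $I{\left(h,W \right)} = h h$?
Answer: $\frac{104383260025}{6176932} \approx 16899.0$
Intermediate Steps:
$k{\left(G \right)} = 2 G \left(8 + G\right)$ ($k{\left(G \right)} = \left(8 + G\right) 2 G = 2 G \left(8 + G\right)$)
$I{\left(h,W \right)} = h^{2}$
$d = \frac{6890775}{6176932}$ ($d = 1476 \left(- \frac{1}{8592}\right) + 11106 \cdot \frac{1}{8627} = - \frac{123}{716} + \frac{11106}{8627} = \frac{6890775}{6176932} \approx 1.1156$)
$I{\left(k{\left(6 - 1 \right)},-163 \right)} - d = \left(2 \left(6 - 1\right) \left(8 + \left(6 - 1\right)\right)\right)^{2} - \frac{6890775}{6176932} = \left(2 \cdot 5 \left(8 + 5\right)\right)^{2} - \frac{6890775}{6176932} = \left(2 \cdot 5 \cdot 13\right)^{2} - \frac{6890775}{6176932} = 130^{2} - \frac{6890775}{6176932} = 16900 - \frac{6890775}{6176932} = \frac{104383260025}{6176932}$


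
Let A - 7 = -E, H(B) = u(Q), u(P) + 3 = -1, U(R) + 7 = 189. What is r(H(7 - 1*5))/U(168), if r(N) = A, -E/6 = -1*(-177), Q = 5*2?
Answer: 1069/182 ≈ 5.8736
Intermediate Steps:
U(R) = 182 (U(R) = -7 + 189 = 182)
Q = 10
u(P) = -4 (u(P) = -3 - 1 = -4)
H(B) = -4
E = -1062 (E = -(-6)*(-177) = -6*177 = -1062)
A = 1069 (A = 7 - 1*(-1062) = 7 + 1062 = 1069)
r(N) = 1069
r(H(7 - 1*5))/U(168) = 1069/182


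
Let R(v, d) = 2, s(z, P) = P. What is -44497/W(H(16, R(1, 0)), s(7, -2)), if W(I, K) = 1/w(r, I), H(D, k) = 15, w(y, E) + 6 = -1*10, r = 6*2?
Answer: 711952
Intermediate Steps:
r = 12
w(y, E) = -16 (w(y, E) = -6 - 1*10 = -6 - 10 = -16)
W(I, K) = -1/16 (W(I, K) = 1/(-16) = -1/16)
-44497/W(H(16, R(1, 0)), s(7, -2)) = -44497/(-1/16) = -44497*(-16) = 711952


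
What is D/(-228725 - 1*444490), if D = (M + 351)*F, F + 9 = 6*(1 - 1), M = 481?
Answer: 2496/224405 ≈ 0.011123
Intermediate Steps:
F = -9 (F = -9 + 6*(1 - 1) = -9 + 6*0 = -9 + 0 = -9)
D = -7488 (D = (481 + 351)*(-9) = 832*(-9) = -7488)
D/(-228725 - 1*444490) = -7488/(-228725 - 1*444490) = -7488/(-228725 - 444490) = -7488/(-673215) = -7488*(-1/673215) = 2496/224405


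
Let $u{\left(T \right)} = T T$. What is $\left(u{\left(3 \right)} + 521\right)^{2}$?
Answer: $280900$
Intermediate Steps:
$u{\left(T \right)} = T^{2}$
$\left(u{\left(3 \right)} + 521\right)^{2} = \left(3^{2} + 521\right)^{2} = \left(9 + 521\right)^{2} = 530^{2} = 280900$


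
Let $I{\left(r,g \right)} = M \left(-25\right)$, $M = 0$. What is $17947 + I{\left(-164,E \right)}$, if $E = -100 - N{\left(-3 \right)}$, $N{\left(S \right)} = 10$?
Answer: $17947$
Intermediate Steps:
$E = -110$ ($E = -100 - 10 = -110$)
$I{\left(r,g \right)} = 0$ ($I{\left(r,g \right)} = 0 \left(-25\right) = 0$)
$17947 + I{\left(-164,E \right)} = 17947 + 0 = 17947$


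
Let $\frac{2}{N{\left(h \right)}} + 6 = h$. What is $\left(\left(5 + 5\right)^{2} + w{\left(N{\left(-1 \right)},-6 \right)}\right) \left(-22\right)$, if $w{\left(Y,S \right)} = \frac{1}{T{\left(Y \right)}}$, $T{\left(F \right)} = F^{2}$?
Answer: $- \frac{4939}{2} \approx -2469.5$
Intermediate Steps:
$N{\left(h \right)} = \frac{2}{-6 + h}$
$w{\left(Y,S \right)} = \frac{1}{Y^{2}}$
$\left(\left(5 + 5\right)^{2} + w{\left(N{\left(-1 \right)},-6 \right)}\right) \left(-22\right) = \left(\left(5 + 5\right)^{2} + \frac{1}{4 \frac{1}{\left(-6 - 1\right)^{2}}}\right) \left(-22\right) = \left(10^{2} + \frac{1}{\frac{4}{49}}\right) \left(-22\right) = \left(100 + \frac{1}{\frac{4}{49}}\right) \left(-22\right) = \left(100 + \frac{49}{4}\right) \left(-22\right) = \frac{449}{4} \left(-22\right) = - \frac{4939}{2}$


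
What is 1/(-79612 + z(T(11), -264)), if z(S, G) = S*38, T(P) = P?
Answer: -1/79194 ≈ -1.2627e-5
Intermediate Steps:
z(S, G) = 38*S
1/(-79612 + z(T(11), -264)) = 1/(-79612 + 38*11) = 1/(-79612 + 418) = 1/(-79194) = -1/79194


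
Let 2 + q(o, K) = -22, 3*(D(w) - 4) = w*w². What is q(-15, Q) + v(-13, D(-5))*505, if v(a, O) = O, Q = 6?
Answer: -57137/3 ≈ -19046.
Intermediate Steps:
D(w) = 4 + w³/3 (D(w) = 4 + (w*w²)/3 = 4 + w³/3)
q(o, K) = -24 (q(o, K) = -2 - 22 = -24)
q(-15, Q) + v(-13, D(-5))*505 = -24 + (4 + (⅓)*(-5)³)*505 = -24 + (4 + (⅓)*(-125))*505 = -24 + (4 - 125/3)*505 = -24 - 113/3*505 = -24 - 57065/3 = -57137/3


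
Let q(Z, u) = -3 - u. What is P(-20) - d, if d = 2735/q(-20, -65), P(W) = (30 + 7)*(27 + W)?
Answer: 13323/62 ≈ 214.89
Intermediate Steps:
P(W) = 999 + 37*W (P(W) = 37*(27 + W) = 999 + 37*W)
d = 2735/62 (d = 2735/(-3 - 1*(-65)) = 2735/(-3 + 65) = 2735/62 ≈ 44.113)
P(-20) - d = (999 + 37*(-20)) - 1*2735/62 = (999 - 740) - 2735/62 = 259 - 2735/62 = 13323/62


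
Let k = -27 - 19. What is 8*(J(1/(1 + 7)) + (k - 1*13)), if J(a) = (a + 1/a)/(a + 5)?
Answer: -18832/41 ≈ -459.32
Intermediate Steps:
k = -46
J(a) = (a + 1/a)/(5 + a)
8*(J(1/(1 + 7)) + (k - 1*13)) = 8*((1 + (1/(1 + 7))²)/((1/(1 + 7))*(5 + 1/(1 + 7))) + (-46 - 1*13)) = 8*((1 + (1/8)²)/((1/8)*(5 + 1/8)) + (-46 - 13)) = 8*((1 + (⅛)²)/((⅛)*(5 + ⅛)) - 59) = 8*(8*(1 + 1/64)/(41/8) - 59) = 8*(8*(8/41)*(65/64) - 59) = 8*(65/41 - 59) = 8*(-2354/41) = -18832/41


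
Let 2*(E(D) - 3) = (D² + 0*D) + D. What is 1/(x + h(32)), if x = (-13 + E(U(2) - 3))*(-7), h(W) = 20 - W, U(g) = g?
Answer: 1/58 ≈ 0.017241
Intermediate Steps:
E(D) = 3 + D/2 + D²/2 (E(D) = 3 + ((D² + 0*D) + D)/2 = 3 + ((D² + 0) + D)/2 = 3 + (D² + D)/2 = 3 + (D + D²)/2 = 3 + (D/2 + D²/2) = 3 + D/2 + D²/2)
x = 70 (x = (-13 + (3 + (2 - 3)/2 + (2 - 3)²/2))*(-7) = (-13 + (3 + (½)*(-1) + (½)*(-1)²))*(-7) = (-13 + (3 - ½ + (½)*1))*(-7) = (-13 + (3 - ½ + ½))*(-7) = (-13 + 3)*(-7) = -10*(-7) = 70)
1/(x + h(32)) = 1/(70 + (20 - 1*32)) = 1/(70 + (20 - 32)) = 1/(70 - 12) = 1/58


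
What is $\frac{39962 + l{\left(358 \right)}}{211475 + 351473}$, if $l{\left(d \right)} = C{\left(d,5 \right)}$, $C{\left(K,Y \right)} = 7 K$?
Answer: $\frac{10617}{140737} \approx 0.075439$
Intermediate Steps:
$l{\left(d \right)} = 7 d$
$\frac{39962 + l{\left(358 \right)}}{211475 + 351473} = \frac{39962 + 7 \cdot 358}{211475 + 351473} = \frac{39962 + 2506}{562948} = 42468 \cdot \frac{1}{562948} = \frac{10617}{140737}$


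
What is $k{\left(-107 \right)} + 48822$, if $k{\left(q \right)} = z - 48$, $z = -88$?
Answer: $48686$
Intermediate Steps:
$k{\left(q \right)} = -136$ ($k{\left(q \right)} = -88 - 48 = -136$)
$k{\left(-107 \right)} + 48822 = -136 + 48822 = 48686$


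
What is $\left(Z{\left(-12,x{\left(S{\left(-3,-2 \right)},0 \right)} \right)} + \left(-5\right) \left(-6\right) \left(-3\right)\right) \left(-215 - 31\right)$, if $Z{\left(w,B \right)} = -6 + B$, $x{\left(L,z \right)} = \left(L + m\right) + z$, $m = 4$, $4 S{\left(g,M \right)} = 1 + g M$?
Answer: $\frac{44403}{2} \approx 22202.0$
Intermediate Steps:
$S{\left(g,M \right)} = \frac{1}{4} + \frac{M g}{4}$ ($S{\left(g,M \right)} = \frac{1 + g M}{4} = \frac{1 + M g}{4} = \frac{1}{4} + \frac{M g}{4}$)
$x{\left(L,z \right)} = 4 + L + z$ ($x{\left(L,z \right)} = \left(L + 4\right) + z = \left(4 + L\right) + z = 4 + L + z$)
$\left(Z{\left(-12,x{\left(S{\left(-3,-2 \right)},0 \right)} \right)} + \left(-5\right) \left(-6\right) \left(-3\right)\right) \left(-215 - 31\right) = \left(\left(-6 + \left(4 + \left(\frac{1}{4} + \frac{1}{4} \left(-2\right) \left(-3\right)\right) + 0\right)\right) + \left(-5\right) \left(-6\right) \left(-3\right)\right) \left(-215 - 31\right) = \left(\left(-6 + \left(4 + \left(\frac{1}{4} + \frac{3}{2}\right) + 0\right)\right) + 30 \left(-3\right)\right) \left(-246\right) = \left(\left(-6 + \left(4 + \frac{7}{4} + 0\right)\right) - 90\right) \left(-246\right) = \left(\left(-6 + \frac{23}{4}\right) - 90\right) \left(-246\right) = \left(- \frac{1}{4} - 90\right) \left(-246\right) = \left(- \frac{361}{4}\right) \left(-246\right) = \frac{44403}{2}$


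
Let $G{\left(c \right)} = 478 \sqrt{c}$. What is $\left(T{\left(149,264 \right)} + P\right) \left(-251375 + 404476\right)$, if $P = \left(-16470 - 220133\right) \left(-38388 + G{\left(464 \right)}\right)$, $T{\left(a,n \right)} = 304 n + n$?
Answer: $1390585224496884 - 69260586086536 \sqrt{29} \approx 1.0176 \cdot 10^{15}$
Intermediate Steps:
$T{\left(a,n \right)} = 305 n$
$P = 9082715964 - 452384936 \sqrt{29}$ ($P = \left(-16470 - 220133\right) \left(-38388 + 478 \sqrt{464}\right) = - 236603 \left(-38388 + 478 \cdot 4 \sqrt{29}\right) = - 236603 \left(-38388 + 1912 \sqrt{29}\right) = 9082715964 - 452384936 \sqrt{29} \approx 6.6465 \cdot 10^{9}$)
$\left(T{\left(149,264 \right)} + P\right) \left(-251375 + 404476\right) = \left(305 \cdot 264 + \left(9082715964 - 452384936 \sqrt{29}\right)\right) \left(-251375 + 404476\right) = \left(80520 + \left(9082715964 - 452384936 \sqrt{29}\right)\right) 153101 = \left(9082796484 - 452384936 \sqrt{29}\right) 153101 = 1390585224496884 - 69260586086536 \sqrt{29}$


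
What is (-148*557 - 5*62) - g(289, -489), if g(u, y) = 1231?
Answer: -83977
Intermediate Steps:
(-148*557 - 5*62) - g(289, -489) = (-148*557 - 5*62) - 1*1231 = (-82436 - 310) - 1231 = -82746 - 1231 = -83977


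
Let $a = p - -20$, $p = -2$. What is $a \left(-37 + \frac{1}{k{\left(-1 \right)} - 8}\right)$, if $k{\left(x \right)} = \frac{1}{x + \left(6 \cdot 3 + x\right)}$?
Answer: $- \frac{84870}{127} \approx -668.27$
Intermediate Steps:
$a = 18$ ($a = -2 - -20 = -2 + 20 = 18$)
$k{\left(x \right)} = \frac{1}{18 + 2 x}$ ($k{\left(x \right)} = \frac{1}{x + \left(18 + x\right)} = \frac{1}{18 + 2 x}$)
$a \left(-37 + \frac{1}{k{\left(-1 \right)} - 8}\right) = 18 \left(-37 + \frac{1}{\frac{1}{2 \left(9 - 1\right)} - 8}\right) = 18 \left(-37 + \frac{1}{\frac{1}{2 \cdot 8} - 8}\right) = 18 \left(-37 + \frac{1}{\frac{1}{2} \cdot \frac{1}{8} - 8}\right) = 18 \left(-37 + \frac{1}{\frac{1}{16} - 8}\right) = 18 \left(-37 + \frac{1}{- \frac{127}{16}}\right) = 18 \left(-37 - \frac{16}{127}\right) = 18 \left(- \frac{4715}{127}\right) = - \frac{84870}{127}$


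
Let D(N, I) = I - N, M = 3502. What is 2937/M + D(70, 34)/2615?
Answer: 7554183/9157730 ≈ 0.82490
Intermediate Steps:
2937/M + D(70, 34)/2615 = 2937/3502 + (34 - 1*70)/2615 = 2937*(1/3502) + (34 - 70)*(1/2615) = 2937/3502 - 36*1/2615 = 2937/3502 - 36/2615 = 7554183/9157730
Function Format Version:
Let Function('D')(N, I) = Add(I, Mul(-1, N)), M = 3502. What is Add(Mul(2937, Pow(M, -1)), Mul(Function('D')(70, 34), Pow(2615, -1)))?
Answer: Rational(7554183, 9157730) ≈ 0.82490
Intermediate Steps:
Add(Mul(2937, Pow(M, -1)), Mul(Function('D')(70, 34), Pow(2615, -1))) = Add(Mul(2937, Pow(3502, -1)), Mul(Add(34, Mul(-1, 70)), Pow(2615, -1))) = Add(Mul(2937, Rational(1, 3502)), Mul(Add(34, -70), Rational(1, 2615))) = Add(Rational(2937, 3502), Mul(-36, Rational(1, 2615))) = Add(Rational(2937, 3502), Rational(-36, 2615)) = Rational(7554183, 9157730)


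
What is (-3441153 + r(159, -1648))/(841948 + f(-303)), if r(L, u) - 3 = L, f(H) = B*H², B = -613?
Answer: 3440991/55436969 ≈ 0.062070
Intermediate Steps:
f(H) = -613*H²
r(L, u) = 3 + L
(-3441153 + r(159, -1648))/(841948 + f(-303)) = (-3441153 + (3 + 159))/(841948 - 613*(-303)²) = (-3441153 + 162)/(841948 - 613*91809) = -3440991/(841948 - 56278917) = -3440991/(-55436969) = -3440991*(-1/55436969) = 3440991/55436969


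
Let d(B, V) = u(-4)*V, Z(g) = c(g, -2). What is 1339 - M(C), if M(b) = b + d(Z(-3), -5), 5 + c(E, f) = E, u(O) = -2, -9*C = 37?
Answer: 11998/9 ≈ 1333.1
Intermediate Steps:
C = -37/9 (C = -⅑*37 = -37/9 ≈ -4.1111)
c(E, f) = -5 + E
Z(g) = -5 + g
d(B, V) = -2*V
M(b) = 10 + b (M(b) = b - 2*(-5) = b + 10 = 10 + b)
1339 - M(C) = 1339 - (10 - 37/9) = 1339 - 1*53/9 = 1339 - 53/9 = 11998/9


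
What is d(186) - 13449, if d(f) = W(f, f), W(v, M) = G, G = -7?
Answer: -13456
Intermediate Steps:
W(v, M) = -7
d(f) = -7
d(186) - 13449 = -7 - 13449 = -13456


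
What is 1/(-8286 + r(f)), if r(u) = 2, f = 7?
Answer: -1/8284 ≈ -0.00012071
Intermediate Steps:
1/(-8286 + r(f)) = 1/(-8286 + 2) = 1/(-8284) = -1/8284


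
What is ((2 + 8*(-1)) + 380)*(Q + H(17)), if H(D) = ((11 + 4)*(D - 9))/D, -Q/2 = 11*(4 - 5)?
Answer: 10868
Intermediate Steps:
Q = 22 (Q = -22*(4 - 5) = -22*(-1) = -2*(-11) = 22)
H(D) = (-135 + 15*D)/D (H(D) = (15*(-9 + D))/D = (-135 + 15*D)/D)
((2 + 8*(-1)) + 380)*(Q + H(17)) = ((2 + 8*(-1)) + 380)*(22 + (15 - 135/17)) = ((2 - 8) + 380)*(22 + (15 - 135*1/17)) = (-6 + 380)*(22 + (15 - 135/17)) = 374*(22 + 120/17) = 374*(494/17) = 10868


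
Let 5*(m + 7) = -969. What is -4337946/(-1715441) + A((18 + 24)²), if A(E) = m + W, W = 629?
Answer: 3694448911/8577205 ≈ 430.73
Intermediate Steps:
m = -1004/5 (m = -7 + (⅕)*(-969) = -7 - 969/5 = -1004/5 ≈ -200.80)
A(E) = 2141/5 (A(E) = -1004/5 + 629 = 2141/5)
-4337946/(-1715441) + A((18 + 24)²) = -4337946/(-1715441) + 2141/5 = -4337946*(-1/1715441) + 2141/5 = 4337946/1715441 + 2141/5 = 3694448911/8577205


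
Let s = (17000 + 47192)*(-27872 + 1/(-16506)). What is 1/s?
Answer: -8253/14765932758368 ≈ -5.5892e-10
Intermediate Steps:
s = -14765932758368/8253 (s = 64192*(-27872 - 1/16506) = 64192*(-460055233/16506) = -14765932758368/8253 ≈ -1.7892e+9)
1/s = 1/(-14765932758368/8253) = -8253/14765932758368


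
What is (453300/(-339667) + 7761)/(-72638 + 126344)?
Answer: 878567429/6080718634 ≈ 0.14448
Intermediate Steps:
(453300/(-339667) + 7761)/(-72638 + 126344) = (453300*(-1/339667) + 7761)/53706 = (-453300/339667 + 7761)*(1/53706) = (2635702287/339667)*(1/53706) = 878567429/6080718634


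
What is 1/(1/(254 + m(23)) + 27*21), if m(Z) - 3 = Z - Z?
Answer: 257/145720 ≈ 0.0017637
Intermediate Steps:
m(Z) = 3 (m(Z) = 3 + (Z - Z) = 3 + 0 = 3)
1/(1/(254 + m(23)) + 27*21) = 1/(1/(254 + 3) + 27*21) = 1/(1/257 + 567) = 1/(145720/257) = 257/145720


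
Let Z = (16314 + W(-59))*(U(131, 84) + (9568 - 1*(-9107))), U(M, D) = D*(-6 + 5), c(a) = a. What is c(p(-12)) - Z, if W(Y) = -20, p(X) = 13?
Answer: -302921741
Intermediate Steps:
U(M, D) = -D (U(M, D) = D*(-1) = -D)
Z = 302921754 (Z = (16314 - 20)*(-1*84 + (9568 - 1*(-9107))) = 16294*(-84 + (9568 + 9107)) = 16294*(-84 + 18675) = 16294*18591 = 302921754)
c(p(-12)) - Z = 13 - 1*302921754 = 13 - 302921754 = -302921741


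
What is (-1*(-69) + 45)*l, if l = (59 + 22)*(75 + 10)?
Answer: 784890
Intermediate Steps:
l = 6885 (l = 81*85 = 6885)
(-1*(-69) + 45)*l = (-1*(-69) + 45)*6885 = (69 + 45)*6885 = 114*6885 = 784890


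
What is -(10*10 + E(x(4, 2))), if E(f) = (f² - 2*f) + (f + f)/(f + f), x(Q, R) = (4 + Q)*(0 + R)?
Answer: -325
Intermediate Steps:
x(Q, R) = R*(4 + Q) (x(Q, R) = (4 + Q)*R = R*(4 + Q))
E(f) = 1 + f² - 2*f (E(f) = (f² - 2*f) + (2*f)/((2*f)) = (f² - 2*f) + (2*f)*(1/(2*f)) = (f² - 2*f) + 1 = 1 + f² - 2*f)
-(10*10 + E(x(4, 2))) = -(10*10 + (1 + (2*(4 + 4))² - 4*(4 + 4))) = -(100 + (1 + (2*8)² - 4*8)) = -(100 + (1 + 16² - 2*16)) = -(100 + (1 + 256 - 32)) = -(100 + 225) = -1*325 = -325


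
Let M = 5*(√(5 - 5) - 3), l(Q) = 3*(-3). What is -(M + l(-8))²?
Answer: -576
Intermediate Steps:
l(Q) = -9
M = -15 (M = 5*(√0 - 3) = 5*(0 - 3) = 5*(-3) = -15)
-(M + l(-8))² = -(-15 - 9)² = -1*(-24)² = -1*576 = -576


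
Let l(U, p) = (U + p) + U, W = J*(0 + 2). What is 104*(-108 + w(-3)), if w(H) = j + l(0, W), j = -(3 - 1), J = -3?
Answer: -12064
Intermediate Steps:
W = -6 (W = -3*(0 + 2) = -3*2 = -6)
l(U, p) = p + 2*U
j = -2 (j = -1*2 = -2)
w(H) = -8 (w(H) = -2 + (-6 + 2*0) = -2 + (-6 + 0) = -2 - 6 = -8)
104*(-108 + w(-3)) = 104*(-108 - 8) = 104*(-116) = -12064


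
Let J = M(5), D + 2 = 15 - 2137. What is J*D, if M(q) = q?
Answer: -10620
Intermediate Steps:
D = -2124 (D = -2 + (15 - 2137) = -2 - 2122 = -2124)
J = 5
J*D = 5*(-2124) = -10620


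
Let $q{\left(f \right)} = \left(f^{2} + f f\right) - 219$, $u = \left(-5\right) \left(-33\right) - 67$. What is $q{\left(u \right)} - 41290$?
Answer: $-22301$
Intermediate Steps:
$u = 98$ ($u = 165 - 67 = 98$)
$q{\left(f \right)} = -219 + 2 f^{2}$ ($q{\left(f \right)} = \left(f^{2} + f^{2}\right) - 219 = 2 f^{2} - 219 = -219 + 2 f^{2}$)
$q{\left(u \right)} - 41290 = \left(-219 + 2 \cdot 98^{2}\right) - 41290 = \left(-219 + 2 \cdot 9604\right) - 41290 = \left(-219 + 19208\right) - 41290 = 18989 - 41290 = -22301$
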